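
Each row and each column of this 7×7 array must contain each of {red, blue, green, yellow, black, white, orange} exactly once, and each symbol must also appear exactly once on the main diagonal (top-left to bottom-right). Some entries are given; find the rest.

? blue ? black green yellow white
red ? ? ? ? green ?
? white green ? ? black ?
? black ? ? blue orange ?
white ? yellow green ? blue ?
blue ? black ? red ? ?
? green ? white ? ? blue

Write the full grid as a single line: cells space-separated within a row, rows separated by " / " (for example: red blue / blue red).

orange blue red black green yellow white / red yellow blue orange white green black / yellow white green blue orange black red / green black white red blue orange yellow / white red yellow green black blue orange / blue orange black yellow red white green / black green orange white yellow red blue

At row 1, column 1: row 1 has {blue,green,yellow,black,white}; column 1 has {red,blue,white}; the diagonal has {blue,green}; that leaves orange.
At row 1, column 3: row 1 has {blue,green,yellow,black,white,orange}; column 3 has {green,yellow,black}; that leaves red.
At row 2, column 2: row 2 has {red,green}; column 2 has {blue,green,black,white}; the diagonal has {blue,green,orange}; that leaves yellow.
At row 3, column 1: row 3 has {green,black,white}; column 1 has {red,blue,white,orange}; that leaves yellow.
At row 3, column 5: row 3 has {green,yellow,black,white}; column 5 has {red,blue,green}; that leaves orange.
At row 3, column 7: row 3 has {green,yellow,black,white,orange}; column 7 has {blue,white}; that leaves red.
At row 4, column 1: row 4 has {blue,black,orange}; column 1 has {red,blue,yellow,white,orange}; that leaves green.
At row 4, column 3: row 4 has {blue,green,black,orange}; column 3 has {red,green,yellow,black}; that leaves white.
At row 4, column 4: row 4 has {blue,green,black,white,orange}; column 4 has {green,black,white}; the diagonal has {blue,green,yellow,orange}; that leaves red.
At row 4, column 7: row 4 has {red,blue,green,black,white,orange}; column 7 has {red,blue,white}; that leaves yellow.
At row 5, column 5: row 5 has {blue,green,yellow,white}; column 5 has {red,blue,green,orange}; the diagonal has {red,blue,green,yellow,orange}; that leaves black.
At row 5, column 7: row 5 has {blue,green,yellow,black,white}; column 7 has {red,blue,yellow,white}; that leaves orange.
At row 6, column 2: row 6 has {red,blue,black}; column 2 has {blue,green,yellow,black,white}; that leaves orange.
At row 6, column 4: row 6 has {red,blue,black,orange}; column 4 has {red,green,black,white}; that leaves yellow.
At row 6, column 6: row 6 has {red,blue,yellow,black,orange}; column 6 has {blue,green,yellow,black,orange}; the diagonal has {red,blue,green,yellow,black,orange}; that leaves white.
At row 6, column 7: row 6 has {red,blue,yellow,black,white,orange}; column 7 has {red,blue,yellow,white,orange}; that leaves green.
At row 7, column 1: row 7 has {blue,green,white}; column 1 has {red,blue,green,yellow,white,orange}; that leaves black.
At row 7, column 3: row 7 has {blue,green,black,white}; column 3 has {red,green,yellow,black,white}; that leaves orange.
At row 7, column 5: row 7 has {blue,green,black,white,orange}; column 5 has {red,blue,green,black,orange}; that leaves yellow.
At row 7, column 6: row 7 has {blue,green,yellow,black,white,orange}; column 6 has {blue,green,yellow,black,white,orange}; that leaves red.
At row 2, column 3: row 2 has {red,green,yellow}; column 3 has {red,green,yellow,black,white,orange}; that leaves blue.
At row 2, column 4: row 2 has {red,blue,green,yellow}; column 4 has {red,green,yellow,black,white}; that leaves orange.
At row 2, column 5: row 2 has {red,blue,green,yellow,orange}; column 5 has {red,blue,green,yellow,black,orange}; that leaves white.
At row 2, column 7: row 2 has {red,blue,green,yellow,white,orange}; column 7 has {red,blue,green,yellow,white,orange}; that leaves black.
At row 3, column 4: row 3 has {red,green,yellow,black,white,orange}; column 4 has {red,green,yellow,black,white,orange}; that leaves blue.
At row 5, column 2: row 5 has {blue,green,yellow,black,white,orange}; column 2 has {blue,green,yellow,black,white,orange}; that leaves red.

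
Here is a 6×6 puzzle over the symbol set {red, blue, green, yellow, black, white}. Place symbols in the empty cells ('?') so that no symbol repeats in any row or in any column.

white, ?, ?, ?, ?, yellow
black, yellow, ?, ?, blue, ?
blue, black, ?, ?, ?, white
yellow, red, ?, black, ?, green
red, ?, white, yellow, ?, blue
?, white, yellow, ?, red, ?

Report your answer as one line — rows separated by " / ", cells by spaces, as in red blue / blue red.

white blue black red green yellow / black yellow green white blue red / blue black red green yellow white / yellow red blue black white green / red green white yellow black blue / green white yellow blue red black

At row 2, column 6: row 2 has {blue,yellow,black}; column 6 has {blue,green,yellow,white}; that leaves red.
At row 4, column 3: row 4 has {red,green,yellow,black}; column 3 has {yellow,white}; that leaves blue.
At row 4, column 5: row 4 has {red,blue,green,yellow,black}; column 5 has {red,blue}; that leaves white.
At row 5, column 2: row 5 has {red,blue,yellow,white}; column 2 has {red,yellow,black,white}; that leaves green.
At row 5, column 5: row 5 has {red,blue,green,yellow,white}; column 5 has {red,blue,white}; that leaves black.
At row 6, column 1: row 6 has {red,yellow,white}; column 1 has {red,blue,yellow,black,white}; that leaves green.
At row 6, column 4: row 6 has {red,green,yellow,white}; column 4 has {yellow,black}; that leaves blue.
At row 6, column 6: row 6 has {red,blue,green,yellow,white}; column 6 has {red,blue,green,yellow,white}; that leaves black.
At row 1, column 2: row 1 has {yellow,white}; column 2 has {red,green,yellow,black,white}; that leaves blue.
At row 1, column 5: row 1 has {blue,yellow,white}; column 5 has {red,blue,black,white}; that leaves green.
At row 2, column 3: row 2 has {red,blue,yellow,black}; column 3 has {blue,yellow,white}; that leaves green.
At row 2, column 4: row 2 has {red,blue,green,yellow,black}; column 4 has {blue,yellow,black}; that leaves white.
At row 3, column 3: row 3 has {blue,black,white}; column 3 has {blue,green,yellow,white}; that leaves red.
At row 3, column 4: row 3 has {red,blue,black,white}; column 4 has {blue,yellow,black,white}; that leaves green.
At row 3, column 5: row 3 has {red,blue,green,black,white}; column 5 has {red,blue,green,black,white}; that leaves yellow.
At row 1, column 3: row 1 has {blue,green,yellow,white}; column 3 has {red,blue,green,yellow,white}; that leaves black.
At row 1, column 4: row 1 has {blue,green,yellow,black,white}; column 4 has {blue,green,yellow,black,white}; that leaves red.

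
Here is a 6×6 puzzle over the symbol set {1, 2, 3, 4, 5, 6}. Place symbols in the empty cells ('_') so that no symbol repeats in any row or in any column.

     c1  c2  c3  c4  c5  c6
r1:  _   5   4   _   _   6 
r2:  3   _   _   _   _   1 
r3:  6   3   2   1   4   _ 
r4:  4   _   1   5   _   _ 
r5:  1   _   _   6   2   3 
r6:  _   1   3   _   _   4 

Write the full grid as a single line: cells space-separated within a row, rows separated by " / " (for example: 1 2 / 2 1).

2 5 4 3 1 6 / 3 2 6 4 5 1 / 6 3 2 1 4 5 / 4 6 1 5 3 2 / 1 4 5 6 2 3 / 5 1 3 2 6 4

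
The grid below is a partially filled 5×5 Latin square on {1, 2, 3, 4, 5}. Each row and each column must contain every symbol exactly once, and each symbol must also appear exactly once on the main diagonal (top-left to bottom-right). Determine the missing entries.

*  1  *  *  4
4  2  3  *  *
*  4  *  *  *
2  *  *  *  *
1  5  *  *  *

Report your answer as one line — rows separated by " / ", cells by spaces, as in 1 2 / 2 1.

5 1 2 3 4 / 4 2 3 1 5 / 3 4 1 5 2 / 2 3 5 4 1 / 1 5 4 2 3

(r4,c2) = 3
(r5,c5) = 3
(r1,c1) = 5
(r1,c3) = 2
(r1,c4) = 3
(r3,c1) = 3
(r3,c3) = 1
(r4,c4) = 4
(r5,c3) = 4
(r5,c4) = 2
(r3,c4) = 5
(r3,c5) = 2
(r4,c3) = 5
(r4,c5) = 1
(r2,c4) = 1
(r2,c5) = 5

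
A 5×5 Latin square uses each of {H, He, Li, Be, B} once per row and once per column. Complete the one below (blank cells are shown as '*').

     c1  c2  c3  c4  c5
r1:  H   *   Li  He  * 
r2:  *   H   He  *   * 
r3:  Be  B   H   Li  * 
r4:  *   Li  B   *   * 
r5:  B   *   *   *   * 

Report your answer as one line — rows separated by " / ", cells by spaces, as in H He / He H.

H Be Li He B / Li H He B Be / Be B H Li He / He Li B Be H / B He Be H Li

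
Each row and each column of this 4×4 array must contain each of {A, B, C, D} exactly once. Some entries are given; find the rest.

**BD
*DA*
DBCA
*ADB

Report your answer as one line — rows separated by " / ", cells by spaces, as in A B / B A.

(r1,c2) = C
(r2,c4) = C
(r4,c1) = C
(r1,c1) = A
(r2,c1) = B

A C B D / B D A C / D B C A / C A D B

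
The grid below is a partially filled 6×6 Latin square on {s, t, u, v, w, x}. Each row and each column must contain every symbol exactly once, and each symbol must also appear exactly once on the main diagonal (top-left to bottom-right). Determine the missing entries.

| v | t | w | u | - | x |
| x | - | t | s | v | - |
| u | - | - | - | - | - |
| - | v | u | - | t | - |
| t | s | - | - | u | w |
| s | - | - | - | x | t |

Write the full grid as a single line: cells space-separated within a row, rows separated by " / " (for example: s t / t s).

v t w u s x / x w t s v u / u x s t w v / w v u x t s / t s x v u w / s u v w x t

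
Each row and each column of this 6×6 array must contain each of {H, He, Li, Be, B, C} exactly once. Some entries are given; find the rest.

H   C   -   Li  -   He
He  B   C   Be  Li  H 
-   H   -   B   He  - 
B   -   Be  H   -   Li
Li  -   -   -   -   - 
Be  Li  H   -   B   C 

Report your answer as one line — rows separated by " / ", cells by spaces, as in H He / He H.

H C B Li Be He / He B C Be Li H / C H Li B He Be / B He Be H C Li / Li Be He C H B / Be Li H He B C

At row 1, column 3: row 1 has {H,He,Li,C}; column 3 has {H,Be,C}; that leaves B.
At row 1, column 5: row 1 has {H,He,Li,B,C}; column 5 has {He,Li,B}; that leaves Be.
At row 3, column 1: row 3 has {H,He,B}; column 1 has {H,He,Li,Be,B}; that leaves C.
At row 3, column 3: row 3 has {H,He,B,C}; column 3 has {H,Be,B,C}; that leaves Li.
At row 3, column 6: row 3 has {H,He,Li,B,C}; column 6 has {H,He,Li,C}; that leaves Be.
At row 4, column 2: row 4 has {H,Li,Be,B}; column 2 has {H,Li,B,C}; that leaves He.
At row 4, column 5: row 4 has {H,He,Li,Be,B}; column 5 has {He,Li,Be,B}; that leaves C.
At row 5, column 2: row 5 has {Li}; column 2 has {H,He,Li,B,C}; that leaves Be.
At row 5, column 3: row 5 has {Li,Be}; column 3 has {H,Li,Be,B,C}; that leaves He.
At row 5, column 4: row 5 has {He,Li,Be}; column 4 has {H,Li,Be,B}; that leaves C.
At row 5, column 5: row 5 has {He,Li,Be,C}; column 5 has {He,Li,Be,B,C}; that leaves H.
At row 5, column 6: row 5 has {H,He,Li,Be,C}; column 6 has {H,He,Li,Be,C}; that leaves B.
At row 6, column 4: row 6 has {H,Li,Be,B,C}; column 4 has {H,Li,Be,B,C}; that leaves He.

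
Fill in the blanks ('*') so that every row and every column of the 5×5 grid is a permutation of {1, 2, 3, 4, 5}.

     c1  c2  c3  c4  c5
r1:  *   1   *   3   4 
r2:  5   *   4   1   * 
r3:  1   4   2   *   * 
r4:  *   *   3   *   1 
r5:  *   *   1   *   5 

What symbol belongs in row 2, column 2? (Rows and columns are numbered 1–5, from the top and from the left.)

(r1,c1): row 1 has {1,3,4}; column 1 has {1,5}, so it must be 2.
(r1,c3): row 1 has {1,2,3,4}; column 3 has {1,2,3,4}, so it must be 5.
(r3,c4): row 3 has {1,2,4}; column 4 has {1,3}, so it must be 5.
(r3,c5): row 3 has {1,2,4,5}; column 5 has {1,4,5}, so it must be 3.
(r4,c1): row 4 has {1,3}; column 1 has {1,2,5}, so it must be 4.
(r4,c4): row 4 has {1,3,4}; column 4 has {1,3,5}, so it must be 2.
(r5,c1): row 5 has {1,5}; column 1 has {1,2,4,5}, so it must be 3.
(r5,c2): row 5 has {1,3,5}; column 2 has {1,4}, so it must be 2.
(r5,c4): row 5 has {1,2,3,5}; column 4 has {1,2,3,5}, so it must be 4.
(r2,c2): row 2 has {1,4,5}; column 2 has {1,2,4}, so it must be 3.

3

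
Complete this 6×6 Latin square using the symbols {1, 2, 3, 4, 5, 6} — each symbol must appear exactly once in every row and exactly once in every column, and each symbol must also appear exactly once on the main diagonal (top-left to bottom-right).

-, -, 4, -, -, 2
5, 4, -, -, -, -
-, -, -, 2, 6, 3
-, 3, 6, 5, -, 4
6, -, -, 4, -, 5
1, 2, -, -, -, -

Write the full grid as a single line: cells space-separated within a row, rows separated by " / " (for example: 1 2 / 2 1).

row 1 has {2,4}; column 1 has {1,5,6}; the diagonal has {4,5} — only 3 is left for (r1,c1).
row 3 has {2,3,6}; column 1 has {1,3,5,6} — only 4 is left for (r3,c1).
row 3 has {2,3,4,6}; column 3 has {4,6}; the diagonal has {3,4,5} — only 1 is left for (r3,c3).
row 4 has {3,4,5,6}; column 1 has {1,3,4,5,6} — only 2 is left for (r4,c1).
row 4 has {2,3,4,5,6}; column 5 has {6} — only 1 is left for (r4,c5).
row 5 has {4,5,6}; column 2 has {2,3,4} — only 1 is left for (r5,c2).
row 5 has {1,4,5,6}; column 5 has {1,6}; the diagonal has {1,3,4,5} — only 2 is left for (r5,c5).
row 6 has {1,2}; column 6 has {2,3,4,5}; the diagonal has {1,2,3,4,5} — only 6 is left for (r6,c6).
row 1 has {2,3,4}; column 5 has {1,2,6} — only 5 is left for (r1,c5).
row 2 has {4,5}; column 5 has {1,2,5,6} — only 3 is left for (r2,c5).
row 2 has {3,4,5}; column 6 has {2,3,4,5,6} — only 1 is left for (r2,c6).
row 3 has {1,2,3,4,6}; column 2 has {1,2,3,4} — only 5 is left for (r3,c2).
row 5 has {1,2,4,5,6}; column 3 has {1,4,6} — only 3 is left for (r5,c3).
row 6 has {1,2,6}; column 3 has {1,3,4,6} — only 5 is left for (r6,c3).
row 6 has {1,2,5,6}; column 4 has {2,4,5} — only 3 is left for (r6,c4).
row 6 has {1,2,3,5,6}; column 5 has {1,2,3,5,6} — only 4 is left for (r6,c5).
row 1 has {2,3,4,5}; column 2 has {1,2,3,4,5} — only 6 is left for (r1,c2).
row 1 has {2,3,4,5,6}; column 4 has {2,3,4,5} — only 1 is left for (r1,c4).
row 2 has {1,3,4,5}; column 3 has {1,3,4,5,6} — only 2 is left for (r2,c3).
row 2 has {1,2,3,4,5}; column 4 has {1,2,3,4,5} — only 6 is left for (r2,c4).

3 6 4 1 5 2 / 5 4 2 6 3 1 / 4 5 1 2 6 3 / 2 3 6 5 1 4 / 6 1 3 4 2 5 / 1 2 5 3 4 6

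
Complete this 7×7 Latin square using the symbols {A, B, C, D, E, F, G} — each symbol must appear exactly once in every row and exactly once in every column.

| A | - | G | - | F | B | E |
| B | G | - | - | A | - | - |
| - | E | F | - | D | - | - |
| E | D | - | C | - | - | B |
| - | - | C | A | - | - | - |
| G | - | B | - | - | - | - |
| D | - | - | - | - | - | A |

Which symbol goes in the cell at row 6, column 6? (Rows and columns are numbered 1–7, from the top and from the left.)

D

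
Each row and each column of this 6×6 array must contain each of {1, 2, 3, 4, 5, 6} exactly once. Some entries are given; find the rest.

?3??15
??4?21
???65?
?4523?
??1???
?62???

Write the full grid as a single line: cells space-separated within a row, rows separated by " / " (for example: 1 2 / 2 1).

2 3 6 4 1 5 / 6 5 4 3 2 1 / 4 1 3 6 5 2 / 1 4 5 2 3 6 / 3 2 1 5 6 4 / 5 6 2 1 4 3

(r1,c3): row 1 has {1,3,5}; column 3 has {1,2,4,5}, so it must be 6.
(r1,c4): row 1 has {1,3,5,6}; column 4 has {2,6}, so it must be 4.
(r2,c2): row 2 has {1,2,4}; column 2 has {3,4,6}, so it must be 5.
(r2,c4): row 2 has {1,2,4,5}; column 4 has {2,4,6}, so it must be 3.
(r3,c3): row 3 has {5,6}; column 3 has {1,2,4,5,6}, so it must be 3.
(r4,c6): row 4 has {2,3,4,5}; column 6 has {1,5}, so it must be 6.
(r5,c2): row 5 has {1}; column 2 has {3,4,5,6}, so it must be 2.
(r5,c4): row 5 has {1,2}; column 4 has {2,3,4,6}, so it must be 5.
(r6,c4): row 6 has {2,6}; column 4 has {2,3,4,5,6}, so it must be 1.
(r6,c5): row 6 has {1,2,6}; column 5 has {1,2,3,5}, so it must be 4.
(r6,c6): row 6 has {1,2,4,6}; column 6 has {1,5,6}, so it must be 3.
(r1,c1): row 1 has {1,3,4,5,6}; column 1 is empty so far, so it must be 2.
(r2,c1): row 2 has {1,2,3,4,5}; column 1 has {2}, so it must be 6.
(r3,c2): row 3 has {3,5,6}; column 2 has {2,3,4,5,6}, so it must be 1.
(r4,c1): row 4 has {2,3,4,5,6}; column 1 has {2,6}, so it must be 1.
(r5,c5): row 5 has {1,2,5}; column 5 has {1,2,3,4,5}, so it must be 6.
(r5,c6): row 5 has {1,2,5,6}; column 6 has {1,3,5,6}, so it must be 4.
(r6,c1): row 6 has {1,2,3,4,6}; column 1 has {1,2,6}, so it must be 5.
(r3,c1): row 3 has {1,3,5,6}; column 1 has {1,2,5,6}, so it must be 4.
(r3,c6): row 3 has {1,3,4,5,6}; column 6 has {1,3,4,5,6}, so it must be 2.
(r5,c1): row 5 has {1,2,4,5,6}; column 1 has {1,2,4,5,6}, so it must be 3.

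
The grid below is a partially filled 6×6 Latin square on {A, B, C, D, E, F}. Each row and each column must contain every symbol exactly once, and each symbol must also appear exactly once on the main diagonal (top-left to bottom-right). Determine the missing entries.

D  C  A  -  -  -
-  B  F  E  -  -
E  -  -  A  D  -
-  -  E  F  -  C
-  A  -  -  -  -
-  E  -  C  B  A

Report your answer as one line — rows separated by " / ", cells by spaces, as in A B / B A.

(r1,c4): row 1 has {A,C,D}; column 4 has {A,C,E,F}, so it must be B.
(r2,c6): row 2 has {B,E,F}; column 6 has {A,C}, so it must be D.
(r3,c2): row 3 has {A,D,E}; column 2 has {A,B,C,E}, so it must be F.
(r3,c3): row 3 has {A,D,E,F}; column 3 has {A,E,F}; the diagonal has {A,B,D,F}, so it must be C.
(r3,c6): row 3 has {A,C,D,E,F}; column 6 has {A,C,D}, so it must be B.
(r4,c2): row 4 has {C,E,F}; column 2 has {A,B,C,E,F}, so it must be D.
(r4,c5): row 4 has {C,D,E,F}; column 5 has {B,D}, so it must be A.
(r5,c4): row 5 has {A}; column 4 has {A,B,C,E,F}, so it must be D.
(r5,c5): row 5 has {A,D}; column 5 has {A,B,D}; the diagonal has {A,B,C,D,F}, so it must be E.
(r5,c6): row 5 has {A,D,E}; column 6 has {A,B,C,D}, so it must be F.
(r6,c1): row 6 has {A,B,C,E}; column 1 has {D,E}, so it must be F.
(r6,c3): row 6 has {A,B,C,E,F}; column 3 has {A,C,E,F}, so it must be D.
(r1,c5): row 1 has {A,B,C,D}; column 5 has {A,B,D,E}, so it must be F.
(r1,c6): row 1 has {A,B,C,D,F}; column 6 has {A,B,C,D,F}, so it must be E.
(r2,c5): row 2 has {B,D,E,F}; column 5 has {A,B,D,E,F}, so it must be C.
(r4,c1): row 4 has {A,C,D,E,F}; column 1 has {D,E,F}, so it must be B.
(r5,c1): row 5 has {A,D,E,F}; column 1 has {B,D,E,F}, so it must be C.
(r5,c3): row 5 has {A,C,D,E,F}; column 3 has {A,C,D,E,F}, so it must be B.
(r2,c1): row 2 has {B,C,D,E,F}; column 1 has {B,C,D,E,F}, so it must be A.

D C A B F E / A B F E C D / E F C A D B / B D E F A C / C A B D E F / F E D C B A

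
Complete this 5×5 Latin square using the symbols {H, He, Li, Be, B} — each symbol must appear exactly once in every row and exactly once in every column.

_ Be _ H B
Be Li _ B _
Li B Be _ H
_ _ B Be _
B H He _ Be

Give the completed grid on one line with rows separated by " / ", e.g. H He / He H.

He Be Li H B / Be Li H B He / Li B Be He H / H He B Be Li / B H He Li Be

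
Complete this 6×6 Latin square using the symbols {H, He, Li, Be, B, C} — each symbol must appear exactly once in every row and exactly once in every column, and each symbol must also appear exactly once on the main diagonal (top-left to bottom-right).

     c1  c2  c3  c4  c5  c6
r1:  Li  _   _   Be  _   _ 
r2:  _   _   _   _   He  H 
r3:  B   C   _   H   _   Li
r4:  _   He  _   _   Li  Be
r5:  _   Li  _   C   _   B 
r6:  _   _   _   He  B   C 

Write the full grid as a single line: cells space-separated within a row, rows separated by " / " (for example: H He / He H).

Li B H Be C He / C Be B Li He H / B C He H Be Li / H He C B Li Be / He Li Be C H B / Be H Li He B C

At row 1, column 6: row 1 has {Li,Be}; column 6 has {H,Li,Be,B,C}; that leaves He.
At row 3, column 5: row 3 has {H,Li,B,C}; column 5 has {He,Li,B}; that leaves Be.
At row 4, column 4: row 4 has {He,Li,Be}; column 4 has {H,He,Be,C}; the diagonal has {Li,C}; that leaves B.
At row 5, column 5: row 5 has {Li,B,C}; column 5 has {He,Li,Be,B}; the diagonal has {Li,B,C}; that leaves H.
At row 1, column 5: row 1 has {He,Li,Be}; column 5 has {H,He,Li,Be,B}; that leaves C.
At row 2, column 2: row 2 has {H,He}; column 2 has {He,Li,C}; the diagonal has {H,Li,B,C}; that leaves Be.
At row 2, column 4: row 2 has {H,He,Be}; column 4 has {H,He,Be,B,C}; that leaves Li.
At row 3, column 3: row 3 has {H,Li,Be,B,C}; column 3 is empty so far; the diagonal has {H,Li,Be,B,C}; that leaves He.
At row 5, column 3: row 5 has {H,Li,B,C}; column 3 has {He}; that leaves Be.
At row 6, column 2: row 6 has {He,B,C}; column 2 has {He,Li,Be,C}; that leaves H.
At row 6, column 3: row 6 has {H,He,B,C}; column 3 has {He,Be}; that leaves Li.
At row 1, column 2: row 1 has {He,Li,Be,C}; column 2 has {H,He,Li,Be,C}; that leaves B.
At row 1, column 3: row 1 has {He,Li,Be,B,C}; column 3 has {He,Li,Be}; that leaves H.
At row 2, column 1: row 2 has {H,He,Li,Be}; column 1 has {Li,B}; that leaves C.
At row 2, column 3: row 2 has {H,He,Li,Be,C}; column 3 has {H,He,Li,Be}; that leaves B.
At row 4, column 1: row 4 has {He,Li,Be,B}; column 1 has {Li,B,C}; that leaves H.
At row 4, column 3: row 4 has {H,He,Li,Be,B}; column 3 has {H,He,Li,Be,B}; that leaves C.
At row 5, column 1: row 5 has {H,Li,Be,B,C}; column 1 has {H,Li,B,C}; that leaves He.
At row 6, column 1: row 6 has {H,He,Li,B,C}; column 1 has {H,He,Li,B,C}; that leaves Be.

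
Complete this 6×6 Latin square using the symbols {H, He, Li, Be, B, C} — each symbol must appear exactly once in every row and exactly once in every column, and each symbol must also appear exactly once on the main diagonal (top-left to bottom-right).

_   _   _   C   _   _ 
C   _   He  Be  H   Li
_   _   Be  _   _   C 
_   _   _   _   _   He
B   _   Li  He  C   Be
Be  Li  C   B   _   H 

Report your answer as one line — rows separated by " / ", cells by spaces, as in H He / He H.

He Be H C Li B / C B He Be H Li / Li He Be H B C / H C B Li Be He / B H Li He C Be / Be Li C B He H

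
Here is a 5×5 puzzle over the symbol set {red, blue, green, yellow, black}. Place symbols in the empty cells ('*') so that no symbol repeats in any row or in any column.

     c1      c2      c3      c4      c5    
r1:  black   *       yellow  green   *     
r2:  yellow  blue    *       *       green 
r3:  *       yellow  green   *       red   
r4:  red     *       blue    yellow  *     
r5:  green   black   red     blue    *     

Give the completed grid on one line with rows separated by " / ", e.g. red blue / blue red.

(r1,c2): row 1 has {green,yellow,black}; column 2 has {blue,yellow,black}, so it must be red.
(r1,c5): row 1 has {red,green,yellow,black}; column 5 has {red,green}, so it must be blue.
(r2,c3): row 2 has {blue,green,yellow}; column 3 has {red,blue,green,yellow}, so it must be black.
(r2,c4): row 2 has {blue,green,yellow,black}; column 4 has {blue,green,yellow}, so it must be red.
(r3,c1): row 3 has {red,green,yellow}; column 1 has {red,green,yellow,black}, so it must be blue.
(r3,c4): row 3 has {red,blue,green,yellow}; column 4 has {red,blue,green,yellow}, so it must be black.
(r4,c2): row 4 has {red,blue,yellow}; column 2 has {red,blue,yellow,black}, so it must be green.
(r4,c5): row 4 has {red,blue,green,yellow}; column 5 has {red,blue,green}, so it must be black.
(r5,c5): row 5 has {red,blue,green,black}; column 5 has {red,blue,green,black}, so it must be yellow.

black red yellow green blue / yellow blue black red green / blue yellow green black red / red green blue yellow black / green black red blue yellow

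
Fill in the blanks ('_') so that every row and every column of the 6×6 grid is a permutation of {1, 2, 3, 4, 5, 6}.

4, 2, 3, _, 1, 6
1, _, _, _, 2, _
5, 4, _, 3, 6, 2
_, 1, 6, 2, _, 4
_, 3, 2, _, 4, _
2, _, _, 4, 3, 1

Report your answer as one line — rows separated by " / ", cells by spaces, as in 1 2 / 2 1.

4 2 3 5 1 6 / 1 5 4 6 2 3 / 5 4 1 3 6 2 / 3 1 6 2 5 4 / 6 3 2 1 4 5 / 2 6 5 4 3 1

At row 1, column 4: row 1 has {1,2,3,4,6}; column 4 has {2,3,4}; that leaves 5.
At row 2, column 4: row 2 has {1,2}; column 4 has {2,3,4,5}; that leaves 6.
At row 3, column 3: row 3 has {2,3,4,5,6}; column 3 has {2,3,6}; that leaves 1.
At row 4, column 1: row 4 has {1,2,4,6}; column 1 has {1,2,4,5}; that leaves 3.
At row 4, column 5: row 4 has {1,2,3,4,6}; column 5 has {1,2,3,4,6}; that leaves 5.
At row 5, column 1: row 5 has {2,3,4}; column 1 has {1,2,3,4,5}; that leaves 6.
At row 5, column 4: row 5 has {2,3,4,6}; column 4 has {2,3,4,5,6}; that leaves 1.
At row 5, column 6: row 5 has {1,2,3,4,6}; column 6 has {1,2,4,6}; that leaves 5.
At row 6, column 3: row 6 has {1,2,3,4}; column 3 has {1,2,3,6}; that leaves 5.
At row 2, column 2: row 2 has {1,2,6}; column 2 has {1,2,3,4}; that leaves 5.
At row 2, column 3: row 2 has {1,2,5,6}; column 3 has {1,2,3,5,6}; that leaves 4.
At row 2, column 6: row 2 has {1,2,4,5,6}; column 6 has {1,2,4,5,6}; that leaves 3.
At row 6, column 2: row 6 has {1,2,3,4,5}; column 2 has {1,2,3,4,5}; that leaves 6.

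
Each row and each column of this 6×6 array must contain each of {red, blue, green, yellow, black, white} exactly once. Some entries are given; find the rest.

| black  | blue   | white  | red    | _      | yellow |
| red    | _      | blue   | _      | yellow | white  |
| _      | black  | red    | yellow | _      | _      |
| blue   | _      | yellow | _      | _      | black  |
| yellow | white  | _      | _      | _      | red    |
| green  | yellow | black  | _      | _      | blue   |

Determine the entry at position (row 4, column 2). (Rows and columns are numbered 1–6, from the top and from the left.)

red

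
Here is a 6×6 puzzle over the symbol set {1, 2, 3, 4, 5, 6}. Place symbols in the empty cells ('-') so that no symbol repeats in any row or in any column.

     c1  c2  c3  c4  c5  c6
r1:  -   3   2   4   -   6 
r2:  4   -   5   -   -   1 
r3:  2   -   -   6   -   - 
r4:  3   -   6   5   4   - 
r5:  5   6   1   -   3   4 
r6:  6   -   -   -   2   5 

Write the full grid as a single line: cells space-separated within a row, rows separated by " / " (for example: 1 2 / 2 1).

1 3 2 4 5 6 / 4 2 5 3 6 1 / 2 5 4 6 1 3 / 3 1 6 5 4 2 / 5 6 1 2 3 4 / 6 4 3 1 2 5

(r1,c1) = 1
(r1,c5) = 5
(r2,c2) = 2
(r2,c4) = 3
(r2,c5) = 6
(r3,c5) = 1
(r3,c6) = 3
(r4,c2) = 1
(r4,c6) = 2
(r5,c4) = 2
(r6,c2) = 4
(r6,c3) = 3
(r6,c4) = 1
(r3,c2) = 5
(r3,c3) = 4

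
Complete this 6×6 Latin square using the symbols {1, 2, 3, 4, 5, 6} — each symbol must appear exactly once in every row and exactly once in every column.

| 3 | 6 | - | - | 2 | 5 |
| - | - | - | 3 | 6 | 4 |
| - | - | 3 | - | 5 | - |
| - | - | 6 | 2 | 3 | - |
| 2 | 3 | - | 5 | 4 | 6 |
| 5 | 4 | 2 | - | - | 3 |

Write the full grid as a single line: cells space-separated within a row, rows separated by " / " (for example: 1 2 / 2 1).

3 6 4 1 2 5 / 1 2 5 3 6 4 / 6 1 3 4 5 2 / 4 5 6 2 3 1 / 2 3 1 5 4 6 / 5 4 2 6 1 3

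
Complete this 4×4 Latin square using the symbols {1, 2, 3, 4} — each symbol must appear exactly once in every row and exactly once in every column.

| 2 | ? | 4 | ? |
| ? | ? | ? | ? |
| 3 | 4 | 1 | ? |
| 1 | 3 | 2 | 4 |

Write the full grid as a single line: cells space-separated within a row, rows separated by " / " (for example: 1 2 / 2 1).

(r1,c2): row 1 has {2,4}; column 2 has {3,4}, so it must be 1.
(r1,c4): row 1 has {1,2,4}; column 4 has {4}, so it must be 3.
(r2,c1): row 2 is empty so far; column 1 has {1,2,3}, so it must be 4.
(r2,c2): row 2 has {4}; column 2 has {1,3,4}, so it must be 2.
(r2,c3): row 2 has {2,4}; column 3 has {1,2,4}, so it must be 3.
(r2,c4): row 2 has {2,3,4}; column 4 has {3,4}, so it must be 1.
(r3,c4): row 3 has {1,3,4}; column 4 has {1,3,4}, so it must be 2.

2 1 4 3 / 4 2 3 1 / 3 4 1 2 / 1 3 2 4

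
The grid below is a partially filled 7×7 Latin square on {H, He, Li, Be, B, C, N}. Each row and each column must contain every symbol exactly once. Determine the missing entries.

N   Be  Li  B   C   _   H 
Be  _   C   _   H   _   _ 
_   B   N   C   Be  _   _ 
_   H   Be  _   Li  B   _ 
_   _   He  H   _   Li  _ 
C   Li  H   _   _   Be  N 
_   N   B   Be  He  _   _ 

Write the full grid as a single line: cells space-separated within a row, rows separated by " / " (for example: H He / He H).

N Be Li B C He H / Be He C Li H N B / Li B N C Be H He / He H Be N Li B C / B C He H N Li Be / C Li H He B Be N / H N B Be He C Li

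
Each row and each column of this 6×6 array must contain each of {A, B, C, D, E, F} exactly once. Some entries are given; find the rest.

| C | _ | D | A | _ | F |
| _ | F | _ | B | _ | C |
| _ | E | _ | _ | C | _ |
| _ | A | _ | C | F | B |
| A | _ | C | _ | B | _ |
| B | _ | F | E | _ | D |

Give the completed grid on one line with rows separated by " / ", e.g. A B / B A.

(r1,c2) = B
(r1,c5) = E
(r3,c6) = A
(r4,c3) = E
(r5,c2) = D
(r5,c4) = F
(r5,c6) = E
(r6,c2) = C
(r6,c5) = A
(r2,c3) = A
(r2,c5) = D
(r3,c3) = B
(r3,c4) = D
(r4,c1) = D
(r2,c1) = E
(r3,c1) = F

C B D A E F / E F A B D C / F E B D C A / D A E C F B / A D C F B E / B C F E A D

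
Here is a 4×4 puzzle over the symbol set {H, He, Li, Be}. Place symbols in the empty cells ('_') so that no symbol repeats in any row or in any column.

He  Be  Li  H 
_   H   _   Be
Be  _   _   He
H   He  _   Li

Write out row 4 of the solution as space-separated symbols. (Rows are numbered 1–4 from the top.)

(r2,c1) = Li
(r2,c3) = He
(r3,c2) = Li
(r3,c3) = H
(r4,c3) = Be

H He Be Li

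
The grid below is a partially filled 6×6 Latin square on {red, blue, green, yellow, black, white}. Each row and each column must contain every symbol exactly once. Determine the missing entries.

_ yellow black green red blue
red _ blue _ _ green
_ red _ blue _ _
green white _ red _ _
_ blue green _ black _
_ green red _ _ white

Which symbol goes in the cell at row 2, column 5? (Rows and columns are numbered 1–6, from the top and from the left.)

white

row 1 has {red,blue,green,yellow,black}; column 1 has {red,green} — only white is left for (r1,c1).
row 2 has {red,blue,green}; column 2 has {red,blue,green,yellow,white} — only black is left for (r2,c2).
row 4 has {red,green,white}; column 3 has {red,blue,green,black} — only yellow is left for (r4,c3).
row 4 has {red,green,yellow,white}; column 5 has {red,black} — only blue is left for (r4,c5).
row 4 has {red,blue,green,yellow,white}; column 6 has {blue,green,white} — only black is left for (r4,c6).
row 5 has {blue,green,black}; column 1 has {red,green,white} — only yellow is left for (r5,c1).
row 5 has {blue,green,yellow,black}; column 4 has {red,blue,green} — only white is left for (r5,c4).
row 5 has {blue,green,yellow,black,white}; column 6 has {blue,green,black,white} — only red is left for (r5,c6).
row 6 has {red,green,white}; column 5 has {red,blue,black} — only yellow is left for (r6,c5).
row 2 has {red,blue,green,black}; column 4 has {red,blue,green,white} — only yellow is left for (r2,c4).
row 2 has {red,blue,green,yellow,black}; column 5 has {red,blue,yellow,black} — only white is left for (r2,c5).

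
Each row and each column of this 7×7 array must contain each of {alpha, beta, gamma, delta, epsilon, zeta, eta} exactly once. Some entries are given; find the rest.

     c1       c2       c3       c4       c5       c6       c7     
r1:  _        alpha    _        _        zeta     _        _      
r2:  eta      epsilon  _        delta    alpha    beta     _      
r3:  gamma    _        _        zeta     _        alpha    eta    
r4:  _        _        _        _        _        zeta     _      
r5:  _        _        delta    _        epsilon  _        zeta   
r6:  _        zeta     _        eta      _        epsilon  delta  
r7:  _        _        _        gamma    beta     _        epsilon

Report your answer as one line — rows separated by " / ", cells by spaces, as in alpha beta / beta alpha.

row 2 has {alpha,beta,delta,epsilon,eta}; column 7 has {delta,epsilon,zeta,eta} — only gamma is left for (r2,c7).
row 3 has {alpha,gamma,zeta,eta}; column 5 has {alpha,beta,epsilon,zeta} — only delta is left for (r3,c5).
row 6 has {delta,epsilon,zeta,eta}; column 5 has {alpha,beta,delta,epsilon,zeta} — only gamma is left for (r6,c5).
row 1 has {alpha,zeta}; column 7 has {gamma,delta,epsilon,zeta,eta} — only beta is left for (r1,c7).
row 2 has {alpha,beta,gamma,delta,epsilon,eta}; column 3 has {delta} — only zeta is left for (r2,c3).
row 3 has {alpha,gamma,delta,zeta,eta}; column 2 has {alpha,epsilon,zeta} — only beta is left for (r3,c2).
row 3 has {alpha,beta,gamma,delta,zeta,eta}; column 3 has {delta,zeta} — only epsilon is left for (r3,c3).
row 4 has {zeta}; column 5 has {alpha,beta,gamma,delta,epsilon,zeta} — only eta is left for (r4,c5).
row 4 has {zeta,eta}; column 7 has {beta,gamma,delta,epsilon,zeta,eta} — only alpha is left for (r4,c7).
row 1 has {alpha,beta,zeta}; column 4 has {gamma,delta,zeta,eta} — only epsilon is left for (r1,c4).
row 4 has {alpha,zeta,eta}; column 4 has {gamma,delta,epsilon,zeta,eta} — only beta is left for (r4,c4).
row 5 has {delta,epsilon,zeta}; column 4 has {beta,gamma,delta,epsilon,zeta,eta} — only alpha is left for (r5,c4).
row 1 has {alpha,beta,epsilon,zeta}; column 1 has {gamma,eta} — only delta is left for (r1,c1).
row 4 has {alpha,beta,zeta,eta}; column 1 has {gamma,delta,eta} — only epsilon is left for (r4,c1).
row 4 has {alpha,beta,epsilon,zeta,eta}; column 3 has {delta,epsilon,zeta} — only gamma is left for (r4,c3).
row 5 has {alpha,delta,epsilon,zeta}; column 1 has {gamma,delta,epsilon,eta} — only beta is left for (r5,c1).
row 6 has {gamma,delta,epsilon,zeta,eta}; column 1 has {beta,gamma,delta,epsilon,eta} — only alpha is left for (r6,c1).
row 6 has {alpha,gamma,delta,epsilon,zeta,eta}; column 3 has {gamma,delta,epsilon,zeta} — only beta is left for (r6,c3).
row 7 has {beta,gamma,epsilon}; column 1 has {alpha,beta,gamma,delta,epsilon,eta} — only zeta is left for (r7,c1).
row 1 has {alpha,beta,delta,epsilon,zeta}; column 3 has {beta,gamma,delta,epsilon,zeta} — only eta is left for (r1,c3).
row 1 has {alpha,beta,delta,epsilon,zeta,eta}; column 6 has {alpha,beta,epsilon,zeta} — only gamma is left for (r1,c6).
row 4 has {alpha,beta,gamma,epsilon,zeta,eta}; column 2 has {alpha,beta,epsilon,zeta} — only delta is left for (r4,c2).
row 5 has {alpha,beta,delta,epsilon,zeta}; column 6 has {alpha,beta,gamma,epsilon,zeta} — only eta is left for (r5,c6).
row 7 has {beta,gamma,epsilon,zeta}; column 2 has {alpha,beta,delta,epsilon,zeta} — only eta is left for (r7,c2).
row 7 has {beta,gamma,epsilon,zeta,eta}; column 3 has {beta,gamma,delta,epsilon,zeta,eta} — only alpha is left for (r7,c3).
row 7 has {alpha,beta,gamma,epsilon,zeta,eta}; column 6 has {alpha,beta,gamma,epsilon,zeta,eta} — only delta is left for (r7,c6).
row 5 has {alpha,beta,delta,epsilon,zeta,eta}; column 2 has {alpha,beta,delta,epsilon,zeta,eta} — only gamma is left for (r5,c2).

delta alpha eta epsilon zeta gamma beta / eta epsilon zeta delta alpha beta gamma / gamma beta epsilon zeta delta alpha eta / epsilon delta gamma beta eta zeta alpha / beta gamma delta alpha epsilon eta zeta / alpha zeta beta eta gamma epsilon delta / zeta eta alpha gamma beta delta epsilon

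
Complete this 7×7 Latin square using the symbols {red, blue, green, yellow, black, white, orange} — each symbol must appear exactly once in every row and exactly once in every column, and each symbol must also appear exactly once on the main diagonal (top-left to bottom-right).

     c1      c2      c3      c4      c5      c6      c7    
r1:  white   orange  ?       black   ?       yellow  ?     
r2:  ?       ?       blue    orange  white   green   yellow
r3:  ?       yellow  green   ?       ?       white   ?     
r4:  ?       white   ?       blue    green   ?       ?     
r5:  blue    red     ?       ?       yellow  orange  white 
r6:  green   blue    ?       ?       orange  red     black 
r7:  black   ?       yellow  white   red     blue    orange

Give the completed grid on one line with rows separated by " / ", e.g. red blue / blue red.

(r1,c3) = red
(r1,c5) = blue
(r1,c7) = green
(r2,c1) = red
(r2,c2) = black
(r3,c1) = orange
(r3,c4) = red
(r3,c5) = black
(r3,c7) = blue
(r4,c1) = yellow
(r4,c6) = black
(r4,c7) = red
(r5,c3) = black
(r5,c4) = green
(r6,c3) = white
(r6,c4) = yellow
(r7,c2) = green
(r4,c3) = orange

white orange red black blue yellow green / red black blue orange white green yellow / orange yellow green red black white blue / yellow white orange blue green black red / blue red black green yellow orange white / green blue white yellow orange red black / black green yellow white red blue orange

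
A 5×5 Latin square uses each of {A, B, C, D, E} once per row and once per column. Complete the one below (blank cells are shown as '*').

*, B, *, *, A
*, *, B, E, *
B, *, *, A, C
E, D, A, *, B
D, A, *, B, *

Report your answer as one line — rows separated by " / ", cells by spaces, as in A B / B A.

C B E D A / A C B E D / B E D A C / E D A C B / D A C B E

At row 1, column 1: row 1 has {A,B}; column 1 has {B,D,E}; that leaves C.
At row 1, column 4: row 1 has {A,B,C}; column 4 has {A,B,E}; that leaves D.
At row 2, column 1: row 2 has {B,E}; column 1 has {B,C,D,E}; that leaves A.
At row 2, column 2: row 2 has {A,B,E}; column 2 has {A,B,D}; that leaves C.
At row 2, column 5: row 2 has {A,B,C,E}; column 5 has {A,B,C}; that leaves D.
At row 3, column 2: row 3 has {A,B,C}; column 2 has {A,B,C,D}; that leaves E.
At row 3, column 3: row 3 has {A,B,C,E}; column 3 has {A,B}; that leaves D.
At row 4, column 4: row 4 has {A,B,D,E}; column 4 has {A,B,D,E}; that leaves C.
At row 5, column 5: row 5 has {A,B,D}; column 5 has {A,B,C,D}; that leaves E.
At row 1, column 3: row 1 has {A,B,C,D}; column 3 has {A,B,D}; that leaves E.
At row 5, column 3: row 5 has {A,B,D,E}; column 3 has {A,B,D,E}; that leaves C.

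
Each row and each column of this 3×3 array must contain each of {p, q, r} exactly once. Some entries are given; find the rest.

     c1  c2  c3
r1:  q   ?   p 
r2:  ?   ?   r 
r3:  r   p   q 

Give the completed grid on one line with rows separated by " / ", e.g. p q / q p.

q r p / p q r / r p q

(r1,c2) = r
(r2,c1) = p
(r2,c2) = q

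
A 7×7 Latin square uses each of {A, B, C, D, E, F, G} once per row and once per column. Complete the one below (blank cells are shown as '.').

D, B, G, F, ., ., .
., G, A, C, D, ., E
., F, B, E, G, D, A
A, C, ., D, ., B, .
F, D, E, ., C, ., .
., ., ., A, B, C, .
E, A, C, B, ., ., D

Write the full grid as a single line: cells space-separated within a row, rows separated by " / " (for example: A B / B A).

D B G F A E C / B G A C D F E / C F B E G D A / A C F D E B G / F D E G C A B / G E D A B C F / E A C B F G D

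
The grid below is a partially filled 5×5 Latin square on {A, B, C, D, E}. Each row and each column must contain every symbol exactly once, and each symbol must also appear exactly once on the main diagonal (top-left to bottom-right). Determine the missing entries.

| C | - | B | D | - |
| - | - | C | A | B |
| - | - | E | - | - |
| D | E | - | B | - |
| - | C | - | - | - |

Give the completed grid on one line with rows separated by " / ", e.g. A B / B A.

C A B D E / E D C A B / A B E C D / D E A B C / B C D E A

(r1,c2) = A
(r1,c5) = E
(r2,c1) = E
(r2,c2) = D
(r3,c2) = B
(r3,c4) = C
(r4,c3) = A
(r4,c5) = C
(r5,c3) = D
(r5,c4) = E
(r5,c5) = A
(r3,c1) = A
(r3,c5) = D
(r5,c1) = B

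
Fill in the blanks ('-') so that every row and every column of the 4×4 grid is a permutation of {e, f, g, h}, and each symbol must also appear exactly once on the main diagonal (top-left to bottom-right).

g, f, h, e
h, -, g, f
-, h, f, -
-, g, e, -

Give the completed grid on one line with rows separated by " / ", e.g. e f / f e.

(r2,c2): row 2 has {f,g,h}; column 2 has {f,g,h}; the diagonal has {f,g}, so it must be e.
(r3,c1): row 3 has {f,h}; column 1 has {g,h}, so it must be e.
(r3,c4): row 3 has {e,f,h}; column 4 has {e,f}, so it must be g.
(r4,c1): row 4 has {e,g}; column 1 has {e,g,h}, so it must be f.
(r4,c4): row 4 has {e,f,g}; column 4 has {e,f,g}; the diagonal has {e,f,g}, so it must be h.

g f h e / h e g f / e h f g / f g e h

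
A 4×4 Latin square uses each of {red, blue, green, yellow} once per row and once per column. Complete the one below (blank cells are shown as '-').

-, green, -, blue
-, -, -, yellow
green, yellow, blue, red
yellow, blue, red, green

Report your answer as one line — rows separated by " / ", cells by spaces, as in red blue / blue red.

red green yellow blue / blue red green yellow / green yellow blue red / yellow blue red green

(r1,c1): row 1 has {blue,green}; column 1 has {green,yellow}, so it must be red.
(r1,c3): row 1 has {red,blue,green}; column 3 has {red,blue}, so it must be yellow.
(r2,c1): row 2 has {yellow}; column 1 has {red,green,yellow}, so it must be blue.
(r2,c2): row 2 has {blue,yellow}; column 2 has {blue,green,yellow}, so it must be red.
(r2,c3): row 2 has {red,blue,yellow}; column 3 has {red,blue,yellow}, so it must be green.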